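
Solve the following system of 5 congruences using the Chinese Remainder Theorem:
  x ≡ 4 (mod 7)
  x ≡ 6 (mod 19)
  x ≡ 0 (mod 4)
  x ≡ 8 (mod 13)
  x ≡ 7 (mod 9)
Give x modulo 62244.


Product of moduli M = 7 · 19 · 4 · 13 · 9 = 62244.
Merge one congruence at a time:
  Start: x ≡ 4 (mod 7).
  Combine with x ≡ 6 (mod 19); new modulus lcm = 133.
    Write x = 4 + 7·t and substitute into x ≡ 6 (mod 19): 7·t ≡ 6 − 4 = 2 (mod 19).
    The inverse of 7 mod 19 is 11 (since 7·11 = 77 = 4·19 + 1), so t ≡ 11·2 = 22 ≡ 3 (mod 19).
    Then x = 4 + 7·3 = 25, valid modulo lcm(7, 19) = 133: x ≡ 25 (mod 133).
  Combine with x ≡ 0 (mod 4); new modulus lcm = 532.
    Write x = 25 + 133·t and substitute into x ≡ 0 (mod 4): 133·t ≡ 0 − 25 = -25 (mod 4).
    Reduce coefficients mod 4: 1·t ≡ 3 (mod 4).
    So t ≡ 3 (mod 4).
    Then x = 25 + 133·3 = 424, valid modulo lcm(133, 4) = 532: x ≡ 424 (mod 532).
  Combine with x ≡ 8 (mod 13); new modulus lcm = 6916.
    Write x = 424 + 532·t and substitute into x ≡ 8 (mod 13): 532·t ≡ 8 − 424 = -416 (mod 13).
    Reduce coefficients mod 13: 12·t ≡ 0 (mod 13).
    The inverse of 12 mod 13 is 12 (since 12·12 = 144 = 11·13 + 1), so t ≡ 12·0 = 0 ≡ 0 (mod 13).
    Then x = 424 + 532·0 = 424, valid modulo lcm(532, 13) = 6916: x ≡ 424 (mod 6916).
  Combine with x ≡ 7 (mod 9); new modulus lcm = 62244.
    Write x = 424 + 6916·t and substitute into x ≡ 7 (mod 9): 6916·t ≡ 7 − 424 = -417 (mod 9).
    Reduce coefficients mod 9: 4·t ≡ 6 (mod 9).
    The inverse of 4 mod 9 is 7 (since 4·7 = 28 = 3·9 + 1), so t ≡ 7·6 = 42 ≡ 6 (mod 9).
    Then x = 424 + 6916·6 = 41920, valid modulo lcm(6916, 9) = 62244: x ≡ 41920 (mod 62244).
Verify against each original: 41920 mod 7 = 4, 41920 mod 19 = 6, 41920 mod 4 = 0, 41920 mod 13 = 8, 41920 mod 9 = 7.

x ≡ 41920 (mod 62244).


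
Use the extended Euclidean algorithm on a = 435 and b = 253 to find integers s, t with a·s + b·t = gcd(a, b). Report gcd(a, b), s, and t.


Euclidean algorithm on (435, 253) — divide until remainder is 0:
  435 = 1 · 253 + 182
  253 = 1 · 182 + 71
  182 = 2 · 71 + 40
  71 = 1 · 40 + 31
  40 = 1 · 31 + 9
  31 = 3 · 9 + 4
  9 = 2 · 4 + 1
  4 = 4 · 1 + 0
gcd(435, 253) = 1.
Track Bezout coefficients alongside the remainders: start with r₀ = 435 = a·1 + b·0 (s = 1, t = 0) and r₁ = 253 = a·0 + b·1 (s = 0, t = 1); each new remainder r_{k+1} = r_{k-1} − q_k·r_k inherits s_{k+1} = s_{k-1} − q_k·s_k, t_{k+1} = t_{k-1} − q_k·t_k, so r_k = a·s_k + b·t_k at every step:
  q = 1: r = 182, s = 1 − 1·0 = 1, t = 0 − 1·1 = -1  (check: 435·1 + 253·(-1) = 182)
  q = 1: r = 71, s = 0 − 1·1 = -1, t = 1 − 1·(-1) = 2  (check: 435·(-1) + 253·2 = 71)
  q = 2: r = 40, s = 1 − 2·(-1) = 3, t = -1 − 2·2 = -5  (check: 435·3 + 253·(-5) = 40)
  q = 1: r = 31, s = -1 − 1·3 = -4, t = 2 − 1·(-5) = 7  (check: 435·(-4) + 253·7 = 31)
  q = 1: r = 9, s = 3 − 1·(-4) = 7, t = -5 − 1·7 = -12  (check: 435·7 + 253·(-12) = 9)
  q = 3: r = 4, s = -4 − 3·7 = -25, t = 7 − 3·(-12) = 43  (check: 435·(-25) + 253·43 = 4)
  q = 2: r = 1, s = 7 − 2·(-25) = 57, t = -12 − 2·43 = -98  (check: 435·57 + 253·(-98) = 1)
The row with r = 1 (the gcd) gives the Bezout coefficients s = 57, t = -98.
Result: 435 · (57) + 253 · (-98) = 1.

gcd(435, 253) = 1; s = 57, t = -98 (check: 435·57 + 253·(-98) = 1).


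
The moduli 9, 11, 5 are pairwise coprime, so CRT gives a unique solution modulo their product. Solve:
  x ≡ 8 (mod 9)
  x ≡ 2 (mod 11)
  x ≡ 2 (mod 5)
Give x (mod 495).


Moduli 9, 11, 5 are pairwise coprime; by CRT there is a unique solution modulo M = 9 · 11 · 5 = 495.
Solve pairwise, accumulating the modulus:
  Start with x ≡ 8 (mod 9).
  Combine with x ≡ 2 (mod 11): since gcd(9, 11) = 1, we get a unique residue mod 99.
    Write x = 8 + 9·t and substitute into x ≡ 2 (mod 11): 9·t ≡ 2 − 8 = -6 (mod 11).
    Reduce coefficients mod 11: 9·t ≡ 5 (mod 11).
    The inverse of 9 mod 11 is 5 (since 9·5 = 45 = 4·11 + 1), so t ≡ 5·5 = 25 ≡ 3 (mod 11).
    Then x = 8 + 9·3 = 35, valid modulo lcm(9, 11) = 99: x ≡ 35 (mod 99).
  Combine with x ≡ 2 (mod 5): since gcd(99, 5) = 1, we get a unique residue mod 495.
    Write x = 35 + 99·t and substitute into x ≡ 2 (mod 5): 99·t ≡ 2 − 35 = -33 (mod 5).
    Reduce coefficients mod 5: 4·t ≡ 2 (mod 5).
    The inverse of 4 mod 5 is 4 (since 4·4 = 16 = 3·5 + 1), so t ≡ 4·2 = 8 ≡ 3 (mod 5).
    Then x = 35 + 99·3 = 332, valid modulo lcm(99, 5) = 495: x ≡ 332 (mod 495).
Verify: 332 mod 9 = 8 ✓, 332 mod 11 = 2 ✓, 332 mod 5 = 2 ✓.

x ≡ 332 (mod 495).


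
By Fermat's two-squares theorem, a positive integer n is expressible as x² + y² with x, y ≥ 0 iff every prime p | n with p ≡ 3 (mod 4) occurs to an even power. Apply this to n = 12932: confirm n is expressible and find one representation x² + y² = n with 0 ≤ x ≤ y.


Step 1: Factor n = 12932 = 2^2 · 53 · 61.
Step 2: Check the mod-4 condition on each prime factor: 2 = 2 (special); 53 ≡ 1 (mod 4), exponent 1; 61 ≡ 1 (mod 4), exponent 1.
All primes ≡ 3 (mod 4) appear to even exponent (or don't appear), so by the two-squares theorem n IS expressible as a sum of two squares.
Step 3: Build a representation. Group n = k² · m with k = 2 and m = 53 · 61 = 3233 (a product of primes ≡ 1 (mod 4)); a representation of m scales to one of n via (k·x)² + (k·y)² = k²(x² + y²). Each prime p ≡ 1 (mod 4) is itself a sum of two squares; find a² by testing p − a² for a perfect square:
  53: 53 − 1² = 52, 53 − 2² = 49 = 7² ⇒ 53 = 2² + 7².
  61: 61 − 1² = 60, 61 − 2² = 57, 61 − 3² = 52, 61 − 4² = 45, 61 − 5² = 36 = 6² ⇒ 61 = 5² + 6².
  Combine using the Brahmagupta–Fibonacci identity (a² + b²)(c² + d²) = (ac − bd)² + (ad + bc)² = (ac + bd)² + (ad − bc)²:
  53 · 61 = 3233: from (2² + 7²)(5² + 6²), take (2·5 − 7·6, 2·6 + 7·5) = (10 − 42, 12 + 35) = (-32, 47); dropping signs (only squares matter) gives (32, 47); check 32² + 47² = 1024 + 2209 = 3233 ✓.
  Scale by k = 2: (2·32, 2·47) = (64, 94).
Step 4: Order so x ≤ y and verify: 64² + 94² = 4096 + 8836 = 12932 = n. ✓

n = 12932 = 64² + 94² (one valid representation with x ≤ y).


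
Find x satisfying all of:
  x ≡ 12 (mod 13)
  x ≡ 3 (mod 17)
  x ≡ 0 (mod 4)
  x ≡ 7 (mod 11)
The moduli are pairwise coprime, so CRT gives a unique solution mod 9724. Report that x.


Product of moduli M = 13 · 17 · 4 · 11 = 9724.
Merge one congruence at a time:
  Start: x ≡ 12 (mod 13).
  Combine with x ≡ 3 (mod 17); new modulus lcm = 221.
    Write x = 12 + 13·t and substitute into x ≡ 3 (mod 17): 13·t ≡ 3 − 12 = -9 (mod 17).
    Reduce coefficients mod 17: 13·t ≡ 8 (mod 17).
    The inverse of 13 mod 17 is 4 (since 13·4 = 52 = 3·17 + 1), so t ≡ 4·8 = 32 ≡ 15 (mod 17).
    Then x = 12 + 13·15 = 207, valid modulo lcm(13, 17) = 221: x ≡ 207 (mod 221).
  Combine with x ≡ 0 (mod 4); new modulus lcm = 884.
    Write x = 207 + 221·t and substitute into x ≡ 0 (mod 4): 221·t ≡ 0 − 207 = -207 (mod 4).
    Reduce coefficients mod 4: 1·t ≡ 1 (mod 4).
    So t ≡ 1 (mod 4).
    Then x = 207 + 221·1 = 428, valid modulo lcm(221, 4) = 884: x ≡ 428 (mod 884).
  Combine with x ≡ 7 (mod 11); new modulus lcm = 9724.
    Write x = 428 + 884·t and substitute into x ≡ 7 (mod 11): 884·t ≡ 7 − 428 = -421 (mod 11).
    Reduce coefficients mod 11: 4·t ≡ 8 (mod 11).
    The inverse of 4 mod 11 is 3 (since 4·3 = 12 = 1·11 + 1), so t ≡ 3·8 = 24 ≡ 2 (mod 11).
    Then x = 428 + 884·2 = 2196, valid modulo lcm(884, 11) = 9724: x ≡ 2196 (mod 9724).
Verify against each original: 2196 mod 13 = 12, 2196 mod 17 = 3, 2196 mod 4 = 0, 2196 mod 11 = 7.

x ≡ 2196 (mod 9724).


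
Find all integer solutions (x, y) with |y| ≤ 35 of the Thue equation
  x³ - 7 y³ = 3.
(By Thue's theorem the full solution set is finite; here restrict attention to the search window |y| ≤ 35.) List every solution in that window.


The equation is x³ - 7y³ = 3. For fixed y, x³ = 7·y³ + 3, so a solution requires the RHS to be a perfect cube.
Strategy: iterate y from -35 to 35, compute RHS = 7·y³ + 3, and check whether it is a (positive or negative) perfect cube.
Check small values of y:
  y = 0: RHS = 3 is not a perfect cube.
  y = 1: RHS = 10 is not a perfect cube.
  y = -1: RHS = -4 is not a perfect cube.
  y = 2: RHS = 59 is not a perfect cube.
  y = -2: RHS = -53 is not a perfect cube.
  y = 3: RHS = 192 is not a perfect cube.
  y = -3: RHS = -186 is not a perfect cube.
Continuing the search up to |y| = 35 finds no solutions either.
No (x, y) in the scanned range satisfies the equation.

No integer solutions with |y| ≤ 35.


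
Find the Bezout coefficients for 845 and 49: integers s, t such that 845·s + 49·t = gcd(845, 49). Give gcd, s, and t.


Euclidean algorithm on (845, 49) — divide until remainder is 0:
  845 = 17 · 49 + 12
  49 = 4 · 12 + 1
  12 = 12 · 1 + 0
gcd(845, 49) = 1.
Track Bezout coefficients alongside the remainders: start with r₀ = 845 = a·1 + b·0 (s = 1, t = 0) and r₁ = 49 = a·0 + b·1 (s = 0, t = 1); each new remainder r_{k+1} = r_{k-1} − q_k·r_k inherits s_{k+1} = s_{k-1} − q_k·s_k, t_{k+1} = t_{k-1} − q_k·t_k, so r_k = a·s_k + b·t_k at every step:
  q = 17: r = 12, s = 1 − 17·0 = 1, t = 0 − 17·1 = -17  (check: 845·1 + 49·(-17) = 12)
  q = 4: r = 1, s = 0 − 4·1 = -4, t = 1 − 4·(-17) = 69  (check: 845·(-4) + 49·69 = 1)
The row with r = 1 (the gcd) gives the Bezout coefficients s = -4, t = 69.
Result: 845 · (-4) + 49 · (69) = 1.

gcd(845, 49) = 1; s = -4, t = 69 (check: 845·(-4) + 49·69 = 1).


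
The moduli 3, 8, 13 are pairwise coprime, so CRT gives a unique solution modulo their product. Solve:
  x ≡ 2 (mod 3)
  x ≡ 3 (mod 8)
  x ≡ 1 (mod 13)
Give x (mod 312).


Moduli 3, 8, 13 are pairwise coprime; by CRT there is a unique solution modulo M = 3 · 8 · 13 = 312.
Solve pairwise, accumulating the modulus:
  Start with x ≡ 2 (mod 3).
  Combine with x ≡ 3 (mod 8): since gcd(3, 8) = 1, we get a unique residue mod 24.
    Write x = 2 + 3·t and substitute into x ≡ 3 (mod 8): 3·t ≡ 3 − 2 = 1 (mod 8).
    The inverse of 3 mod 8 is 3 (since 3·3 = 9 = 1·8 + 1), so t ≡ 3·1 = 3 ≡ 3 (mod 8).
    Then x = 2 + 3·3 = 11, valid modulo lcm(3, 8) = 24: x ≡ 11 (mod 24).
  Combine with x ≡ 1 (mod 13): since gcd(24, 13) = 1, we get a unique residue mod 312.
    Write x = 11 + 24·t and substitute into x ≡ 1 (mod 13): 24·t ≡ 1 − 11 = -10 (mod 13).
    Reduce coefficients mod 13: 11·t ≡ 3 (mod 13).
    The inverse of 11 mod 13 is 6 (since 11·6 = 66 = 5·13 + 1), so t ≡ 6·3 = 18 ≡ 5 (mod 13).
    Then x = 11 + 24·5 = 131, valid modulo lcm(24, 13) = 312: x ≡ 131 (mod 312).
Verify: 131 mod 3 = 2 ✓, 131 mod 8 = 3 ✓, 131 mod 13 = 1 ✓.

x ≡ 131 (mod 312).


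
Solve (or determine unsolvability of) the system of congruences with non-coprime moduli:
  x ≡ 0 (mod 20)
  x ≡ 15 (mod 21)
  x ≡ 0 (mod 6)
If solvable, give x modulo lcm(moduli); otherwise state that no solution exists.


Moduli 20, 21, 6 are not pairwise coprime, so CRT works modulo lcm(m_i) when all pairwise compatibility conditions hold.
Pairwise compatibility: gcd(m_i, m_j) must divide a_i - a_j for every pair.
Merge one congruence at a time:
  Start: x ≡ 0 (mod 20).
  Combine with x ≡ 15 (mod 21): gcd(20, 21) = 1; 15 - 0 = 15, which IS divisible by 1, so compatible.
    Write x = 0 + 20·t and substitute into x ≡ 15 (mod 21): 20·t ≡ 15 − 0 = 15 (mod 21).
    The inverse of 20 mod 21 is 20 (since 20·20 = 400 = 19·21 + 1), so t ≡ 20·15 = 300 ≡ 6 (mod 21).
    Then x = 0 + 20·6 = 120, valid modulo lcm(20, 21) = 420: x ≡ 120 (mod 420).
  Combine with x ≡ 0 (mod 6): gcd(420, 6) = 6; 0 - 120 = -120, which IS divisible by 6, so compatible.
    Write x = 120 + 420·t and substitute into x ≡ 0 (mod 6): 420·t ≡ 0 − 120 = -120 (mod 6).
    Divide the congruence (and modulus) by g = 6: 70·t ≡ -20 (mod 1).
    Modulo 1 every t works; take t = 0.
    Then x = 120 + 420·0 = 120, valid modulo lcm(420, 6) = 420: x ≡ 120 (mod 420).
Verify: 120 mod 20 = 0, 120 mod 21 = 15, 120 mod 6 = 0.

x ≡ 120 (mod 420).


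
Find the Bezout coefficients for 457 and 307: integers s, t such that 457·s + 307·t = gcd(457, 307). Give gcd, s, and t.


Euclidean algorithm on (457, 307) — divide until remainder is 0:
  457 = 1 · 307 + 150
  307 = 2 · 150 + 7
  150 = 21 · 7 + 3
  7 = 2 · 3 + 1
  3 = 3 · 1 + 0
gcd(457, 307) = 1.
Track Bezout coefficients alongside the remainders: start with r₀ = 457 = a·1 + b·0 (s = 1, t = 0) and r₁ = 307 = a·0 + b·1 (s = 0, t = 1); each new remainder r_{k+1} = r_{k-1} − q_k·r_k inherits s_{k+1} = s_{k-1} − q_k·s_k, t_{k+1} = t_{k-1} − q_k·t_k, so r_k = a·s_k + b·t_k at every step:
  q = 1: r = 150, s = 1 − 1·0 = 1, t = 0 − 1·1 = -1  (check: 457·1 + 307·(-1) = 150)
  q = 2: r = 7, s = 0 − 2·1 = -2, t = 1 − 2·(-1) = 3  (check: 457·(-2) + 307·3 = 7)
  q = 21: r = 3, s = 1 − 21·(-2) = 43, t = -1 − 21·3 = -64  (check: 457·43 + 307·(-64) = 3)
  q = 2: r = 1, s = -2 − 2·43 = -88, t = 3 − 2·(-64) = 131  (check: 457·(-88) + 307·131 = 1)
The row with r = 1 (the gcd) gives the Bezout coefficients s = -88, t = 131.
Result: 457 · (-88) + 307 · (131) = 1.

gcd(457, 307) = 1; s = -88, t = 131 (check: 457·(-88) + 307·131 = 1).


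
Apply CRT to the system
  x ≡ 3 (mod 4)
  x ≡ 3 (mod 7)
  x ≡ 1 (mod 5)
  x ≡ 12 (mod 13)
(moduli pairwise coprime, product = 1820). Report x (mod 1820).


Product of moduli M = 4 · 7 · 5 · 13 = 1820.
Merge one congruence at a time:
  Start: x ≡ 3 (mod 4).
  Combine with x ≡ 3 (mod 7); new modulus lcm = 28.
    Write x = 3 + 4·t and substitute into x ≡ 3 (mod 7): 4·t ≡ 3 − 3 = 0 (mod 7).
    The inverse of 4 mod 7 is 2 (since 4·2 = 8 = 1·7 + 1), so t ≡ 2·0 = 0 ≡ 0 (mod 7).
    Then x = 3 + 4·0 = 3, valid modulo lcm(4, 7) = 28: x ≡ 3 (mod 28).
  Combine with x ≡ 1 (mod 5); new modulus lcm = 140.
    Write x = 3 + 28·t and substitute into x ≡ 1 (mod 5): 28·t ≡ 1 − 3 = -2 (mod 5).
    Reduce coefficients mod 5: 3·t ≡ 3 (mod 5).
    The inverse of 3 mod 5 is 2 (since 3·2 = 6 = 1·5 + 1), so t ≡ 2·3 = 6 ≡ 1 (mod 5).
    Then x = 3 + 28·1 = 31, valid modulo lcm(28, 5) = 140: x ≡ 31 (mod 140).
  Combine with x ≡ 12 (mod 13); new modulus lcm = 1820.
    Write x = 31 + 140·t and substitute into x ≡ 12 (mod 13): 140·t ≡ 12 − 31 = -19 (mod 13).
    Reduce coefficients mod 13: 10·t ≡ 7 (mod 13).
    The inverse of 10 mod 13 is 4 (since 10·4 = 40 = 3·13 + 1), so t ≡ 4·7 = 28 ≡ 2 (mod 13).
    Then x = 31 + 140·2 = 311, valid modulo lcm(140, 13) = 1820: x ≡ 311 (mod 1820).
Verify against each original: 311 mod 4 = 3, 311 mod 7 = 3, 311 mod 5 = 1, 311 mod 13 = 12.

x ≡ 311 (mod 1820).


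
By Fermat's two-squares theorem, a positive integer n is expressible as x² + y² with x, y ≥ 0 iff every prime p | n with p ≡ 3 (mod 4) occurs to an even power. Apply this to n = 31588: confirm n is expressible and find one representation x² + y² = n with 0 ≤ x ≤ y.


Step 1: Factor n = 31588 = 2^2 · 53 · 149.
Step 2: Check the mod-4 condition on each prime factor: 2 = 2 (special); 53 ≡ 1 (mod 4), exponent 1; 149 ≡ 1 (mod 4), exponent 1.
All primes ≡ 3 (mod 4) appear to even exponent (or don't appear), so by the two-squares theorem n IS expressible as a sum of two squares.
Step 3: Build a representation. Group n = k² · m with k = 2 and m = 53 · 149 = 7897 (a product of primes ≡ 1 (mod 4)); a representation of m scales to one of n via (k·x)² + (k·y)² = k²(x² + y²). Each prime p ≡ 1 (mod 4) is itself a sum of two squares; find a² by testing p − a² for a perfect square:
  53: 53 − 1² = 52, 53 − 2² = 49 = 7² ⇒ 53 = 2² + 7².
  149: 149 − 1² = 148, 149 − 2² = 145, 149 − 3² = 140, 149 − 4² = 133, 149 − 5² = 124, 149 − 6² = 113, 149 − 7² = 100 = 10² ⇒ 149 = 7² + 10².
  Combine using the Brahmagupta–Fibonacci identity (a² + b²)(c² + d²) = (ac − bd)² + (ad + bc)² = (ac + bd)² + (ad − bc)²:
  53 · 149 = 7897: from (2² + 7²)(7² + 10²), take (2·7 − 7·10, 2·10 + 7·7) = (14 − 70, 20 + 49) = (-56, 69); dropping signs (only squares matter) gives (56, 69); check 56² + 69² = 3136 + 4761 = 7897 ✓.
  Scale by k = 2: (2·56, 2·69) = (112, 138).
Step 4: Order so x ≤ y and verify: 112² + 138² = 12544 + 19044 = 31588 = n. ✓

n = 31588 = 112² + 138² (one valid representation with x ≤ y).


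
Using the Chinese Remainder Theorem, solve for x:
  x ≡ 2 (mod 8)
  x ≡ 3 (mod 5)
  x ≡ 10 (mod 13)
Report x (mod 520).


Moduli 8, 5, 13 are pairwise coprime; by CRT there is a unique solution modulo M = 8 · 5 · 13 = 520.
Solve pairwise, accumulating the modulus:
  Start with x ≡ 2 (mod 8).
  Combine with x ≡ 3 (mod 5): since gcd(8, 5) = 1, we get a unique residue mod 40.
    Write x = 2 + 8·t and substitute into x ≡ 3 (mod 5): 8·t ≡ 3 − 2 = 1 (mod 5).
    Reduce coefficients mod 5: 3·t ≡ 1 (mod 5).
    The inverse of 3 mod 5 is 2 (since 3·2 = 6 = 1·5 + 1), so t ≡ 2·1 = 2 ≡ 2 (mod 5).
    Then x = 2 + 8·2 = 18, valid modulo lcm(8, 5) = 40: x ≡ 18 (mod 40).
  Combine with x ≡ 10 (mod 13): since gcd(40, 13) = 1, we get a unique residue mod 520.
    Write x = 18 + 40·t and substitute into x ≡ 10 (mod 13): 40·t ≡ 10 − 18 = -8 (mod 13).
    Reduce coefficients mod 13: 1·t ≡ 5 (mod 13).
    So t ≡ 5 (mod 13).
    Then x = 18 + 40·5 = 218, valid modulo lcm(40, 13) = 520: x ≡ 218 (mod 520).
Verify: 218 mod 8 = 2 ✓, 218 mod 5 = 3 ✓, 218 mod 13 = 10 ✓.

x ≡ 218 (mod 520).


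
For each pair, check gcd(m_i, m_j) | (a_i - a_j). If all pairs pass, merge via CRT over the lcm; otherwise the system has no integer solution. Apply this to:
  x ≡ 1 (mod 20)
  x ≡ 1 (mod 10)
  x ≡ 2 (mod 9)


Moduli 20, 10, 9 are not pairwise coprime, so CRT works modulo lcm(m_i) when all pairwise compatibility conditions hold.
Pairwise compatibility: gcd(m_i, m_j) must divide a_i - a_j for every pair.
Merge one congruence at a time:
  Start: x ≡ 1 (mod 20).
  Combine with x ≡ 1 (mod 10): gcd(20, 10) = 10; 1 - 1 = 0, which IS divisible by 10, so compatible.
    Write x = 1 + 20·t and substitute into x ≡ 1 (mod 10): 20·t ≡ 1 − 1 = 0 (mod 10).
    Divide the congruence (and modulus) by g = 10: 2·t ≡ 0 (mod 1).
    Modulo 1 every t works; take t = 0.
    Then x = 1 + 20·0 = 1, valid modulo lcm(20, 10) = 20: x ≡ 1 (mod 20).
  Combine with x ≡ 2 (mod 9): gcd(20, 9) = 1; 2 - 1 = 1, which IS divisible by 1, so compatible.
    Write x = 1 + 20·t and substitute into x ≡ 2 (mod 9): 20·t ≡ 2 − 1 = 1 (mod 9).
    Reduce coefficients mod 9: 2·t ≡ 1 (mod 9).
    The inverse of 2 mod 9 is 5 (since 2·5 = 10 = 1·9 + 1), so t ≡ 5·1 = 5 ≡ 5 (mod 9).
    Then x = 1 + 20·5 = 101, valid modulo lcm(20, 9) = 180: x ≡ 101 (mod 180).
Verify: 101 mod 20 = 1, 101 mod 10 = 1, 101 mod 9 = 2.

x ≡ 101 (mod 180).


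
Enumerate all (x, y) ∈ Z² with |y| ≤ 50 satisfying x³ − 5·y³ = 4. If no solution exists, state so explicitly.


The equation is x³ - 5y³ = 4. For fixed y, x³ = 5·y³ + 4, so a solution requires the RHS to be a perfect cube.
Strategy: iterate y from -50 to 50, compute RHS = 5·y³ + 4, and check whether it is a (positive or negative) perfect cube.
Check small values of y:
  y = 0: RHS = 4 is not a perfect cube.
  y = 1: RHS = 9 is not a perfect cube.
  y = -1: RHS = -1 = (-1)³ ⇒ x = -1 works.
  y = 2: RHS = 44 is not a perfect cube.
  y = -2: RHS = -36 is not a perfect cube.
  y = 3: RHS = 139 is not a perfect cube.
  y = -3: RHS = -131 is not a perfect cube.
Continuing the search up to |y| = 50 finds no further solutions beyond those listed.
Collected solutions: (-1, -1).

Solutions (with |y| ≤ 50): (-1, -1).


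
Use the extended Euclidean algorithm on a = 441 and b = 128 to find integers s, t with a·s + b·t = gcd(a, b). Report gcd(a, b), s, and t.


Euclidean algorithm on (441, 128) — divide until remainder is 0:
  441 = 3 · 128 + 57
  128 = 2 · 57 + 14
  57 = 4 · 14 + 1
  14 = 14 · 1 + 0
gcd(441, 128) = 1.
Track Bezout coefficients alongside the remainders: start with r₀ = 441 = a·1 + b·0 (s = 1, t = 0) and r₁ = 128 = a·0 + b·1 (s = 0, t = 1); each new remainder r_{k+1} = r_{k-1} − q_k·r_k inherits s_{k+1} = s_{k-1} − q_k·s_k, t_{k+1} = t_{k-1} − q_k·t_k, so r_k = a·s_k + b·t_k at every step:
  q = 3: r = 57, s = 1 − 3·0 = 1, t = 0 − 3·1 = -3  (check: 441·1 + 128·(-3) = 57)
  q = 2: r = 14, s = 0 − 2·1 = -2, t = 1 − 2·(-3) = 7  (check: 441·(-2) + 128·7 = 14)
  q = 4: r = 1, s = 1 − 4·(-2) = 9, t = -3 − 4·7 = -31  (check: 441·9 + 128·(-31) = 1)
The row with r = 1 (the gcd) gives the Bezout coefficients s = 9, t = -31.
Result: 441 · (9) + 128 · (-31) = 1.

gcd(441, 128) = 1; s = 9, t = -31 (check: 441·9 + 128·(-31) = 1).


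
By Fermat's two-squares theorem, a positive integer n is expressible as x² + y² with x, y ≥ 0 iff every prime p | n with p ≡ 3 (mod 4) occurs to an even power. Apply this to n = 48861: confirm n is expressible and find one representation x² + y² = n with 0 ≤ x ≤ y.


Step 1: Factor n = 48861 = 3^2 · 61 · 89.
Step 2: Check the mod-4 condition on each prime factor: 3 ≡ 3 (mod 4), exponent 2 (must be even); 61 ≡ 1 (mod 4), exponent 1; 89 ≡ 1 (mod 4), exponent 1.
All primes ≡ 3 (mod 4) appear to even exponent (or don't appear), so by the two-squares theorem n IS expressible as a sum of two squares.
Step 3: Build a representation. Group n = k² · m with k = 3 and m = 61 · 89 = 5429 (a product of primes ≡ 1 (mod 4)); a representation of m scales to one of n via (k·x)² + (k·y)² = k²(x² + y²). Each prime p ≡ 1 (mod 4) is itself a sum of two squares; find a² by testing p − a² for a perfect square:
  61: 61 − 1² = 60, 61 − 2² = 57, 61 − 3² = 52, 61 − 4² = 45, 61 − 5² = 36 = 6² ⇒ 61 = 5² + 6².
  89: 89 − 1² = 88, 89 − 2² = 85, 89 − 3² = 80, 89 − 4² = 73, 89 − 5² = 64 = 8² ⇒ 89 = 5² + 8².
  Combine using the Brahmagupta–Fibonacci identity (a² + b²)(c² + d²) = (ac − bd)² + (ad + bc)² = (ac + bd)² + (ad − bc)²:
  61 · 89 = 5429: from (5² + 6²)(5² + 8²), take (5·5 − 6·8, 5·8 + 6·5) = (25 − 48, 40 + 30) = (-23, 70); dropping signs (only squares matter) gives (23, 70); check 23² + 70² = 529 + 4900 = 5429 ✓.
  Scale by k = 3: (3·23, 3·70) = (69, 210).
Step 4: Order so x ≤ y and verify: 69² + 210² = 4761 + 44100 = 48861 = n. ✓

n = 48861 = 69² + 210² (one valid representation with x ≤ y).


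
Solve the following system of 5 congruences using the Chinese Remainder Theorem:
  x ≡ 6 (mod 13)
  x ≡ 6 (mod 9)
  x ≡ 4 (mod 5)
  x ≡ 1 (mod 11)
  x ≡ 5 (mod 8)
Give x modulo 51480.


Product of moduli M = 13 · 9 · 5 · 11 · 8 = 51480.
Merge one congruence at a time:
  Start: x ≡ 6 (mod 13).
  Combine with x ≡ 6 (mod 9); new modulus lcm = 117.
    Write x = 6 + 13·t and substitute into x ≡ 6 (mod 9): 13·t ≡ 6 − 6 = 0 (mod 9).
    Reduce coefficients mod 9: 4·t ≡ 0 (mod 9).
    The inverse of 4 mod 9 is 7 (since 4·7 = 28 = 3·9 + 1), so t ≡ 7·0 = 0 ≡ 0 (mod 9).
    Then x = 6 + 13·0 = 6, valid modulo lcm(13, 9) = 117: x ≡ 6 (mod 117).
  Combine with x ≡ 4 (mod 5); new modulus lcm = 585.
    Write x = 6 + 117·t and substitute into x ≡ 4 (mod 5): 117·t ≡ 4 − 6 = -2 (mod 5).
    Reduce coefficients mod 5: 2·t ≡ 3 (mod 5).
    The inverse of 2 mod 5 is 3 (since 2·3 = 6 = 1·5 + 1), so t ≡ 3·3 = 9 ≡ 4 (mod 5).
    Then x = 6 + 117·4 = 474, valid modulo lcm(117, 5) = 585: x ≡ 474 (mod 585).
  Combine with x ≡ 1 (mod 11); new modulus lcm = 6435.
    Write x = 474 + 585·t and substitute into x ≡ 1 (mod 11): 585·t ≡ 1 − 474 = -473 (mod 11).
    Reduce coefficients mod 11: 2·t ≡ 0 (mod 11).
    The inverse of 2 mod 11 is 6 (since 2·6 = 12 = 1·11 + 1), so t ≡ 6·0 = 0 ≡ 0 (mod 11).
    Then x = 474 + 585·0 = 474, valid modulo lcm(585, 11) = 6435: x ≡ 474 (mod 6435).
  Combine with x ≡ 5 (mod 8); new modulus lcm = 51480.
    Write x = 474 + 6435·t and substitute into x ≡ 5 (mod 8): 6435·t ≡ 5 − 474 = -469 (mod 8).
    Reduce coefficients mod 8: 3·t ≡ 3 (mod 8).
    The inverse of 3 mod 8 is 3 (since 3·3 = 9 = 1·8 + 1), so t ≡ 3·3 = 9 ≡ 1 (mod 8).
    Then x = 474 + 6435·1 = 6909, valid modulo lcm(6435, 8) = 51480: x ≡ 6909 (mod 51480).
Verify against each original: 6909 mod 13 = 6, 6909 mod 9 = 6, 6909 mod 5 = 4, 6909 mod 11 = 1, 6909 mod 8 = 5.

x ≡ 6909 (mod 51480).


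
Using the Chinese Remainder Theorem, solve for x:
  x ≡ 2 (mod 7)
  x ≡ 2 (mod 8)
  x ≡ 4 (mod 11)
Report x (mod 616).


Moduli 7, 8, 11 are pairwise coprime; by CRT there is a unique solution modulo M = 7 · 8 · 11 = 616.
Solve pairwise, accumulating the modulus:
  Start with x ≡ 2 (mod 7).
  Combine with x ≡ 2 (mod 8): since gcd(7, 8) = 1, we get a unique residue mod 56.
    Write x = 2 + 7·t and substitute into x ≡ 2 (mod 8): 7·t ≡ 2 − 2 = 0 (mod 8).
    The inverse of 7 mod 8 is 7 (since 7·7 = 49 = 6·8 + 1), so t ≡ 7·0 = 0 ≡ 0 (mod 8).
    Then x = 2 + 7·0 = 2, valid modulo lcm(7, 8) = 56: x ≡ 2 (mod 56).
  Combine with x ≡ 4 (mod 11): since gcd(56, 11) = 1, we get a unique residue mod 616.
    Write x = 2 + 56·t and substitute into x ≡ 4 (mod 11): 56·t ≡ 4 − 2 = 2 (mod 11).
    Reduce coefficients mod 11: 1·t ≡ 2 (mod 11).
    So t ≡ 2 (mod 11).
    Then x = 2 + 56·2 = 114, valid modulo lcm(56, 11) = 616: x ≡ 114 (mod 616).
Verify: 114 mod 7 = 2 ✓, 114 mod 8 = 2 ✓, 114 mod 11 = 4 ✓.

x ≡ 114 (mod 616).


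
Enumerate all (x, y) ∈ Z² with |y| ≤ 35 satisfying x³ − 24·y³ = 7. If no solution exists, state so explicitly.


The equation is x³ - 24y³ = 7. For fixed y, x³ = 24·y³ + 7, so a solution requires the RHS to be a perfect cube.
Strategy: iterate y from -35 to 35, compute RHS = 24·y³ + 7, and check whether it is a (positive or negative) perfect cube.
Check small values of y:
  y = 0: RHS = 7 is not a perfect cube.
  y = 1: RHS = 31 is not a perfect cube.
  y = -1: RHS = -17 is not a perfect cube.
  y = 2: RHS = 199 is not a perfect cube.
  y = -2: RHS = -185 is not a perfect cube.
  y = 3: RHS = 655 is not a perfect cube.
  y = -3: RHS = -641 is not a perfect cube.
Continuing the search up to |y| = 35 finds no solutions either.
No (x, y) in the scanned range satisfies the equation.

No integer solutions with |y| ≤ 35.


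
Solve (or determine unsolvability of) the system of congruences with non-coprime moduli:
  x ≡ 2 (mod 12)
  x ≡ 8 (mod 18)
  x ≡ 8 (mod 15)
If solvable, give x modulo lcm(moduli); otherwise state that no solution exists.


Moduli 12, 18, 15 are not pairwise coprime, so CRT works modulo lcm(m_i) when all pairwise compatibility conditions hold.
Pairwise compatibility: gcd(m_i, m_j) must divide a_i - a_j for every pair.
Merge one congruence at a time:
  Start: x ≡ 2 (mod 12).
  Combine with x ≡ 8 (mod 18): gcd(12, 18) = 6; 8 - 2 = 6, which IS divisible by 6, so compatible.
    Write x = 2 + 12·t and substitute into x ≡ 8 (mod 18): 12·t ≡ 8 − 2 = 6 (mod 18).
    Divide the congruence (and modulus) by g = 6: 2·t ≡ 1 (mod 3).
    The inverse of 2 mod 3 is 2 (since 2·2 = 4 = 1·3 + 1), so t ≡ 2·1 = 2 ≡ 2 (mod 3).
    Then x = 2 + 12·2 = 26, valid modulo lcm(12, 18) = 36: x ≡ 26 (mod 36).
  Combine with x ≡ 8 (mod 15): gcd(36, 15) = 3; 8 - 26 = -18, which IS divisible by 3, so compatible.
    Write x = 26 + 36·t and substitute into x ≡ 8 (mod 15): 36·t ≡ 8 − 26 = -18 (mod 15).
    Divide the congruence (and modulus) by g = 3: 12·t ≡ -6 (mod 5).
    Reduce coefficients mod 5: 2·t ≡ 4 (mod 5).
    The inverse of 2 mod 5 is 3 (since 2·3 = 6 = 1·5 + 1), so t ≡ 3·4 = 12 ≡ 2 (mod 5).
    Then x = 26 + 36·2 = 98, valid modulo lcm(36, 15) = 180: x ≡ 98 (mod 180).
Verify: 98 mod 12 = 2, 98 mod 18 = 8, 98 mod 15 = 8.

x ≡ 98 (mod 180).


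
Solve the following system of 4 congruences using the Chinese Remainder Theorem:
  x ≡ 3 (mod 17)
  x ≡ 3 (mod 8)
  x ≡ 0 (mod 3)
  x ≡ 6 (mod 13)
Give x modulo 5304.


Product of moduli M = 17 · 8 · 3 · 13 = 5304.
Merge one congruence at a time:
  Start: x ≡ 3 (mod 17).
  Combine with x ≡ 3 (mod 8); new modulus lcm = 136.
    Write x = 3 + 17·t and substitute into x ≡ 3 (mod 8): 17·t ≡ 3 − 3 = 0 (mod 8).
    Reduce coefficients mod 8: 1·t ≡ 0 (mod 8).
    So t ≡ 0 (mod 8).
    Then x = 3 + 17·0 = 3, valid modulo lcm(17, 8) = 136: x ≡ 3 (mod 136).
  Combine with x ≡ 0 (mod 3); new modulus lcm = 408.
    Write x = 3 + 136·t and substitute into x ≡ 0 (mod 3): 136·t ≡ 0 − 3 = -3 (mod 3).
    Reduce coefficients mod 3: 1·t ≡ 0 (mod 3).
    So t ≡ 0 (mod 3).
    Then x = 3 + 136·0 = 3, valid modulo lcm(136, 3) = 408: x ≡ 3 (mod 408).
  Combine with x ≡ 6 (mod 13); new modulus lcm = 5304.
    Write x = 3 + 408·t and substitute into x ≡ 6 (mod 13): 408·t ≡ 6 − 3 = 3 (mod 13).
    Reduce coefficients mod 13: 5·t ≡ 3 (mod 13).
    The inverse of 5 mod 13 is 8 (since 5·8 = 40 = 3·13 + 1), so t ≡ 8·3 = 24 ≡ 11 (mod 13).
    Then x = 3 + 408·11 = 4491, valid modulo lcm(408, 13) = 5304: x ≡ 4491 (mod 5304).
Verify against each original: 4491 mod 17 = 3, 4491 mod 8 = 3, 4491 mod 3 = 0, 4491 mod 13 = 6.

x ≡ 4491 (mod 5304).


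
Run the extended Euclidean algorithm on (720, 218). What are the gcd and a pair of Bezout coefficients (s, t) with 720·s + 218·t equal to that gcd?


Euclidean algorithm on (720, 218) — divide until remainder is 0:
  720 = 3 · 218 + 66
  218 = 3 · 66 + 20
  66 = 3 · 20 + 6
  20 = 3 · 6 + 2
  6 = 3 · 2 + 0
gcd(720, 218) = 2.
Track Bezout coefficients alongside the remainders: start with r₀ = 720 = a·1 + b·0 (s = 1, t = 0) and r₁ = 218 = a·0 + b·1 (s = 0, t = 1); each new remainder r_{k+1} = r_{k-1} − q_k·r_k inherits s_{k+1} = s_{k-1} − q_k·s_k, t_{k+1} = t_{k-1} − q_k·t_k, so r_k = a·s_k + b·t_k at every step:
  q = 3: r = 66, s = 1 − 3·0 = 1, t = 0 − 3·1 = -3  (check: 720·1 + 218·(-3) = 66)
  q = 3: r = 20, s = 0 − 3·1 = -3, t = 1 − 3·(-3) = 10  (check: 720·(-3) + 218·10 = 20)
  q = 3: r = 6, s = 1 − 3·(-3) = 10, t = -3 − 3·10 = -33  (check: 720·10 + 218·(-33) = 6)
  q = 3: r = 2, s = -3 − 3·10 = -33, t = 10 − 3·(-33) = 109  (check: 720·(-33) + 218·109 = 2)
The row with r = 2 (the gcd) gives the Bezout coefficients s = -33, t = 109.
Result: 720 · (-33) + 218 · (109) = 2.

gcd(720, 218) = 2; s = -33, t = 109 (check: 720·(-33) + 218·109 = 2).


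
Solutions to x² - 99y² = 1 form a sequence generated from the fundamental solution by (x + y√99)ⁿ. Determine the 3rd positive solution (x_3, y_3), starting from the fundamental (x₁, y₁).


Step 1: Find the fundamental solution (x₁, y₁) of x² - 99y² = 1.
  Expand √99 as a continued fraction. a₀ = ⌊√99⌋ = 9; iterate m_{k+1} = d_k·a_k − m_k, d_{k+1} = (99 − m_{k+1}²)/d_k, a_{k+1} = ⌊(a₀ + m_{k+1})/d_{k+1}⌋ (starting m₀ = 0, d₀ = 1), with convergents p_k = a_k·p_{k-1} + p_{k-2}, q_k = a_k·q_{k-1} + q_{k-2} (p₋₁ = 1, q₋₁ = 0):
  k = 0: a₀ = 9; p₀/q₀ = 9/1; p₀² − 99·q₀² = 81 − 99 = -18.
  k = 1: m = 9, d = 18, a = ⌊(9 + 9)/18⌋ = 1; p/q = (1·9 + 1)/(1·1 + 0) = 10/1; p² − 99·q² = 100 − 99 = 1.
  The first convergent with p² − 99·q² = 1 gives the fundamental solution (x₁, y₁) = (10, 1).
Step 2: Apply the recurrence (x_{n+1}, y_{n+1}) = (x₁x_n + 99y₁y_n, x₁y_n + y₁x_n) repeatedly.
  From (x_1, y_1) = (10, 1): x_2 = 10·10 + 99·1·1 = 199; y_2 = 10·1 + 1·10 = 20.
  From (x_2, y_2) = (199, 20): x_3 = 10·199 + 99·1·20 = 3970; y_3 = 10·20 + 1·199 = 399.
Step 3: Verify x_3² - 99·y_3² = 15760900 - 15760899 = 1 (should be 1). ✓

(x_1, y_1) = (10, 1); (x_3, y_3) = (3970, 399).


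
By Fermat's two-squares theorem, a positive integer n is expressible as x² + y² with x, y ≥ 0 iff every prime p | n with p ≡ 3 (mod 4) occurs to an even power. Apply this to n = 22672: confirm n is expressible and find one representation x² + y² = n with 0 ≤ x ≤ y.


Step 1: Factor n = 22672 = 2^4 · 13 · 109.
Step 2: Check the mod-4 condition on each prime factor: 2 = 2 (special); 13 ≡ 1 (mod 4), exponent 1; 109 ≡ 1 (mod 4), exponent 1.
All primes ≡ 3 (mod 4) appear to even exponent (or don't appear), so by the two-squares theorem n IS expressible as a sum of two squares.
Step 3: Build a representation. Group n = k² · m with k = 4 and m = 13 · 109 = 1417 (a product of primes ≡ 1 (mod 4)); a representation of m scales to one of n via (k·x)² + (k·y)² = k²(x² + y²). Each prime p ≡ 1 (mod 4) is itself a sum of two squares; find a² by testing p − a² for a perfect square:
  13: 13 − 1² = 12, 13 − 2² = 9 = 3² ⇒ 13 = 2² + 3².
  109: 109 − 1² = 108, 109 − 2² = 105, 109 − 3² = 100 = 10² ⇒ 109 = 3² + 10².
  Combine using the Brahmagupta–Fibonacci identity (a² + b²)(c² + d²) = (ac − bd)² + (ad + bc)² = (ac + bd)² + (ad − bc)²:
  13 · 109 = 1417: from (2² + 3²)(3² + 10²), take (2·3 − 3·10, 2·10 + 3·3) = (6 − 30, 20 + 9) = (-24, 29); dropping signs (only squares matter) gives (24, 29); check 24² + 29² = 576 + 841 = 1417 ✓.
  Scale by k = 4: (4·24, 4·29) = (96, 116).
Step 4: Order so x ≤ y and verify: 96² + 116² = 9216 + 13456 = 22672 = n. ✓

n = 22672 = 96² + 116² (one valid representation with x ≤ y).


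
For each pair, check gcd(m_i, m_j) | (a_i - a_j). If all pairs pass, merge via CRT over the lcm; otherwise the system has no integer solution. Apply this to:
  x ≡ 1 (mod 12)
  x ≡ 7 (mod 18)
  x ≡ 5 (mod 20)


Moduli 12, 18, 20 are not pairwise coprime, so CRT works modulo lcm(m_i) when all pairwise compatibility conditions hold.
Pairwise compatibility: gcd(m_i, m_j) must divide a_i - a_j for every pair.
Merge one congruence at a time:
  Start: x ≡ 1 (mod 12).
  Combine with x ≡ 7 (mod 18): gcd(12, 18) = 6; 7 - 1 = 6, which IS divisible by 6, so compatible.
    Write x = 1 + 12·t and substitute into x ≡ 7 (mod 18): 12·t ≡ 7 − 1 = 6 (mod 18).
    Divide the congruence (and modulus) by g = 6: 2·t ≡ 1 (mod 3).
    The inverse of 2 mod 3 is 2 (since 2·2 = 4 = 1·3 + 1), so t ≡ 2·1 = 2 ≡ 2 (mod 3).
    Then x = 1 + 12·2 = 25, valid modulo lcm(12, 18) = 36: x ≡ 25 (mod 36).
  Combine with x ≡ 5 (mod 20): gcd(36, 20) = 4; 5 - 25 = -20, which IS divisible by 4, so compatible.
    Write x = 25 + 36·t and substitute into x ≡ 5 (mod 20): 36·t ≡ 5 − 25 = -20 (mod 20).
    Divide the congruence (and modulus) by g = 4: 9·t ≡ -5 (mod 5).
    Reduce coefficients mod 5: 4·t ≡ 0 (mod 5).
    The inverse of 4 mod 5 is 4 (since 4·4 = 16 = 3·5 + 1), so t ≡ 4·0 = 0 ≡ 0 (mod 5).
    Then x = 25 + 36·0 = 25, valid modulo lcm(36, 20) = 180: x ≡ 25 (mod 180).
Verify: 25 mod 12 = 1, 25 mod 18 = 7, 25 mod 20 = 5.

x ≡ 25 (mod 180).


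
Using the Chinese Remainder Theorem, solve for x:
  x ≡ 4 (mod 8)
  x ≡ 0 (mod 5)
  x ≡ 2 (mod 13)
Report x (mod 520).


Moduli 8, 5, 13 are pairwise coprime; by CRT there is a unique solution modulo M = 8 · 5 · 13 = 520.
Solve pairwise, accumulating the modulus:
  Start with x ≡ 4 (mod 8).
  Combine with x ≡ 0 (mod 5): since gcd(8, 5) = 1, we get a unique residue mod 40.
    Write x = 4 + 8·t and substitute into x ≡ 0 (mod 5): 8·t ≡ 0 − 4 = -4 (mod 5).
    Reduce coefficients mod 5: 3·t ≡ 1 (mod 5).
    The inverse of 3 mod 5 is 2 (since 3·2 = 6 = 1·5 + 1), so t ≡ 2·1 = 2 ≡ 2 (mod 5).
    Then x = 4 + 8·2 = 20, valid modulo lcm(8, 5) = 40: x ≡ 20 (mod 40).
  Combine with x ≡ 2 (mod 13): since gcd(40, 13) = 1, we get a unique residue mod 520.
    Write x = 20 + 40·t and substitute into x ≡ 2 (mod 13): 40·t ≡ 2 − 20 = -18 (mod 13).
    Reduce coefficients mod 13: 1·t ≡ 8 (mod 13).
    So t ≡ 8 (mod 13).
    Then x = 20 + 40·8 = 340, valid modulo lcm(40, 13) = 520: x ≡ 340 (mod 520).
Verify: 340 mod 8 = 4 ✓, 340 mod 5 = 0 ✓, 340 mod 13 = 2 ✓.

x ≡ 340 (mod 520).


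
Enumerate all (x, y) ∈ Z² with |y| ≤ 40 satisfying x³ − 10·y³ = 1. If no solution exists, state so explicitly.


The equation is x³ - 10y³ = 1. For fixed y, x³ = 10·y³ + 1, so a solution requires the RHS to be a perfect cube.
Strategy: iterate y from -40 to 40, compute RHS = 10·y³ + 1, and check whether it is a (positive or negative) perfect cube.
Check small values of y:
  y = 0: RHS = 1 = (1)³ ⇒ x = 1 works.
  y = 1: RHS = 11 is not a perfect cube.
  y = -1: RHS = -9 is not a perfect cube.
  y = 2: RHS = 81 is not a perfect cube.
  y = -2: RHS = -79 is not a perfect cube.
  y = 3: RHS = 271 is not a perfect cube.
  y = -3: RHS = -269 is not a perfect cube.
Continuing the search up to |y| = 40 finds no further solutions beyond those listed.
Collected solutions: (1, 0).

Solutions (with |y| ≤ 40): (1, 0).


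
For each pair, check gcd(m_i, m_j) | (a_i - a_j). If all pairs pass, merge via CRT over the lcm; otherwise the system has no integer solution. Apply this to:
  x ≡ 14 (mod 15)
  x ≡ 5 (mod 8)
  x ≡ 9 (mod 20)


Moduli 15, 8, 20 are not pairwise coprime, so CRT works modulo lcm(m_i) when all pairwise compatibility conditions hold.
Pairwise compatibility: gcd(m_i, m_j) must divide a_i - a_j for every pair.
Merge one congruence at a time:
  Start: x ≡ 14 (mod 15).
  Combine with x ≡ 5 (mod 8): gcd(15, 8) = 1; 5 - 14 = -9, which IS divisible by 1, so compatible.
    Write x = 14 + 15·t and substitute into x ≡ 5 (mod 8): 15·t ≡ 5 − 14 = -9 (mod 8).
    Reduce coefficients mod 8: 7·t ≡ 7 (mod 8).
    The inverse of 7 mod 8 is 7 (since 7·7 = 49 = 6·8 + 1), so t ≡ 7·7 = 49 ≡ 1 (mod 8).
    Then x = 14 + 15·1 = 29, valid modulo lcm(15, 8) = 120: x ≡ 29 (mod 120).
  Combine with x ≡ 9 (mod 20): gcd(120, 20) = 20; 9 - 29 = -20, which IS divisible by 20, so compatible.
    Write x = 29 + 120·t and substitute into x ≡ 9 (mod 20): 120·t ≡ 9 − 29 = -20 (mod 20).
    Divide the congruence (and modulus) by g = 20: 6·t ≡ -1 (mod 1).
    Modulo 1 every t works; take t = 0.
    Then x = 29 + 120·0 = 29, valid modulo lcm(120, 20) = 120: x ≡ 29 (mod 120).
Verify: 29 mod 15 = 14, 29 mod 8 = 5, 29 mod 20 = 9.

x ≡ 29 (mod 120).


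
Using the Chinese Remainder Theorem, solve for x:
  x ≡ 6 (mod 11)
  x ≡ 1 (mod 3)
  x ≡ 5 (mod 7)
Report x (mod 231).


Moduli 11, 3, 7 are pairwise coprime; by CRT there is a unique solution modulo M = 11 · 3 · 7 = 231.
Solve pairwise, accumulating the modulus:
  Start with x ≡ 6 (mod 11).
  Combine with x ≡ 1 (mod 3): since gcd(11, 3) = 1, we get a unique residue mod 33.
    Write x = 6 + 11·t and substitute into x ≡ 1 (mod 3): 11·t ≡ 1 − 6 = -5 (mod 3).
    Reduce coefficients mod 3: 2·t ≡ 1 (mod 3).
    The inverse of 2 mod 3 is 2 (since 2·2 = 4 = 1·3 + 1), so t ≡ 2·1 = 2 ≡ 2 (mod 3).
    Then x = 6 + 11·2 = 28, valid modulo lcm(11, 3) = 33: x ≡ 28 (mod 33).
  Combine with x ≡ 5 (mod 7): since gcd(33, 7) = 1, we get a unique residue mod 231.
    Write x = 28 + 33·t and substitute into x ≡ 5 (mod 7): 33·t ≡ 5 − 28 = -23 (mod 7).
    Reduce coefficients mod 7: 5·t ≡ 5 (mod 7).
    The inverse of 5 mod 7 is 3 (since 5·3 = 15 = 2·7 + 1), so t ≡ 3·5 = 15 ≡ 1 (mod 7).
    Then x = 28 + 33·1 = 61, valid modulo lcm(33, 7) = 231: x ≡ 61 (mod 231).
Verify: 61 mod 11 = 6 ✓, 61 mod 3 = 1 ✓, 61 mod 7 = 5 ✓.

x ≡ 61 (mod 231).


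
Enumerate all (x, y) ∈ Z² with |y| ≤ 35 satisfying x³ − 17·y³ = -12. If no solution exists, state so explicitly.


The equation is x³ - 17y³ = -12. For fixed y, x³ = 17·y³ − 12, so a solution requires the RHS to be a perfect cube.
Strategy: iterate y from -35 to 35, compute RHS = 17·y³ − 12, and check whether it is a (positive or negative) perfect cube.
Check small values of y:
  y = 0: RHS = -12 is not a perfect cube.
  y = 1: RHS = 5 is not a perfect cube.
  y = -1: RHS = -29 is not a perfect cube.
  y = 2: RHS = 124 is not a perfect cube.
  y = -2: RHS = -148 is not a perfect cube.
  y = 3: RHS = 447 is not a perfect cube.
  y = -3: RHS = -471 is not a perfect cube.
Continuing the search up to |y| = 35 finds no solutions either.
No (x, y) in the scanned range satisfies the equation.

No integer solutions with |y| ≤ 35.
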